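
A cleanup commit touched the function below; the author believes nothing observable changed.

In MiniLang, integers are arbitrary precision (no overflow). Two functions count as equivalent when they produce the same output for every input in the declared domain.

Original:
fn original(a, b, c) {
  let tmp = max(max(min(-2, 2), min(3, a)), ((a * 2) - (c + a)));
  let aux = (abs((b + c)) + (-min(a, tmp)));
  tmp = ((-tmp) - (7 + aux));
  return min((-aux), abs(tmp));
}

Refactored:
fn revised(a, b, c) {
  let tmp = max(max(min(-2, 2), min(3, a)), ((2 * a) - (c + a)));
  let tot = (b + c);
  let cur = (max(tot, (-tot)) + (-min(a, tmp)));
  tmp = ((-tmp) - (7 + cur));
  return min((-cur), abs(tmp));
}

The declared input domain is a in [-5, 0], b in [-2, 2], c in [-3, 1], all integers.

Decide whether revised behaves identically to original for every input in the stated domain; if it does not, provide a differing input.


Comparing the listings, the differences include: statement counts differ, plus min/max/abs usage differs, plus local variable names differ.
Tracing a=-3, b=-1, c=-2: original: tmp becomes -1; next aux becomes 6; next tmp becomes -12; next final value -6 | revised: tmp becomes -1; next tot becomes -3; next cur becomes 6; next tmp becomes -12; next final value -6 — matching result -6.
Sweeping the whole domain (150 inputs) finds no disagreement.
verdict: equivalent


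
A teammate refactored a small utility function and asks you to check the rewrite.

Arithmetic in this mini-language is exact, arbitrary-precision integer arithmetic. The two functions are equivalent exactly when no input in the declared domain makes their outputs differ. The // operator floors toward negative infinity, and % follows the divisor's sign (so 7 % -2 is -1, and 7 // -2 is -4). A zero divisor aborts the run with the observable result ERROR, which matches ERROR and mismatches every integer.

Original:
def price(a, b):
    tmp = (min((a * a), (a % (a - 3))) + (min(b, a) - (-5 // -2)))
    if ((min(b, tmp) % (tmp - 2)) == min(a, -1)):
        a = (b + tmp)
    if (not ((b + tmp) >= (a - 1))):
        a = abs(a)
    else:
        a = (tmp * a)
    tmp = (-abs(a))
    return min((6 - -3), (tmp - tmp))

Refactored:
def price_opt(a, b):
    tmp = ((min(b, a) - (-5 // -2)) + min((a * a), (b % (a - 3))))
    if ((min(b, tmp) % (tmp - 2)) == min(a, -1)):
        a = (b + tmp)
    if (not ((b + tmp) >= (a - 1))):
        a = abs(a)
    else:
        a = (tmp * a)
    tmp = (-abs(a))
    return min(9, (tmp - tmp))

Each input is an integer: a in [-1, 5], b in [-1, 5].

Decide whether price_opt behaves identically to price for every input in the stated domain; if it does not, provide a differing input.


Evaluate both at a=5, b=4.
price: tmp=3, then ((min(b, tmp) % (tmp - 2)) == min(a, -1)) is false, then (not ((b + tmp) >= (a - 1))) is false, then a=15, then tmp=-15, then returns 0
price_opt: tmp=2, then a zero divisor aborts: ERROR
0 vs ERROR — the two versions disagree here.
verdict: not equivalent; witness: a=5, b=4


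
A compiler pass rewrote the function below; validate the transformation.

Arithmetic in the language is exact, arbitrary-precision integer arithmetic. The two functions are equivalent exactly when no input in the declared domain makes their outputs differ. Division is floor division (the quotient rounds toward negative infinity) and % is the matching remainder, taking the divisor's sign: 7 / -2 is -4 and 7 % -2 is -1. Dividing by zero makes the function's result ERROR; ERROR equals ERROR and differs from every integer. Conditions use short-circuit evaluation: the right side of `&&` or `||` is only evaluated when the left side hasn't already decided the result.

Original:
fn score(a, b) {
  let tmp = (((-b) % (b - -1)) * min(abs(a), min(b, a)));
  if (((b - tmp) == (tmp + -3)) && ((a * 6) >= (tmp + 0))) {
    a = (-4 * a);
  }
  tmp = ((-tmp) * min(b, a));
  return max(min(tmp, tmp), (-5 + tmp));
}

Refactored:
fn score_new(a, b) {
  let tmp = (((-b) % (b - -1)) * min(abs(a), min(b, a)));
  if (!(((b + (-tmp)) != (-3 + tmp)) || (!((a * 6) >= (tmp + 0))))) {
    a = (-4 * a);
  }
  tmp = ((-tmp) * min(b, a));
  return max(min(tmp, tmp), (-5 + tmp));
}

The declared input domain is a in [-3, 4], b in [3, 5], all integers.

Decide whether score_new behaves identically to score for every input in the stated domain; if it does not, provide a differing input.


Reading the diff, among the changes: boolean connective usage differs, and arithmetic usage differs, and comparison usage differs.
Tracing a=4, b=5: score: tmp = 4; (((b - tmp) == (tmp + -3)) && ((a * 6) >= (tmp + 0))) -> true; a = -16; tmp = 64; return 64 | score_new: tmp = 4; (!(((b + (-tmp)) != (-3 + tmp)) || (!((a * 6) >= (tmp + 0))))) -> true; a = -16; tmp = 64; return 64 — matching result 64.
Across all 24 domain points the two functions coincide.
verdict: equivalent


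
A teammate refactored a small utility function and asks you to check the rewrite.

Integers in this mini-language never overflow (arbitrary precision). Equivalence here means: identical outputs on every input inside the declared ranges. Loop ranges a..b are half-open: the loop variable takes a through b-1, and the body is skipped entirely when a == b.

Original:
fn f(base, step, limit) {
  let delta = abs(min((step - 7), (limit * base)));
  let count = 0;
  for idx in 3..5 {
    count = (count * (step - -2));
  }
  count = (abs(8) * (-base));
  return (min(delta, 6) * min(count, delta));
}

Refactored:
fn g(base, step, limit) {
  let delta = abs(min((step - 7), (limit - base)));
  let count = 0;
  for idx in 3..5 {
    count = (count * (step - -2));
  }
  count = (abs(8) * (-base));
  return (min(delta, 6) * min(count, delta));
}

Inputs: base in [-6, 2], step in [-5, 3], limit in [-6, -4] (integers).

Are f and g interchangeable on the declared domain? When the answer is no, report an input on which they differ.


Evaluate both at base=-1, step=3, limit=-6.
f: delta=4, then count=0, then (idx=3), then count=0, then (idx=4), then count=0, then count=8, then returns 16
g: delta=5, then count=0, then (idx=3), then count=0, then (idx=4), then count=0, then count=8, then returns 25
16 != 25, so the rewrite changes behavior.
verdict: not equivalent; witness: base=-1, step=3, limit=-6


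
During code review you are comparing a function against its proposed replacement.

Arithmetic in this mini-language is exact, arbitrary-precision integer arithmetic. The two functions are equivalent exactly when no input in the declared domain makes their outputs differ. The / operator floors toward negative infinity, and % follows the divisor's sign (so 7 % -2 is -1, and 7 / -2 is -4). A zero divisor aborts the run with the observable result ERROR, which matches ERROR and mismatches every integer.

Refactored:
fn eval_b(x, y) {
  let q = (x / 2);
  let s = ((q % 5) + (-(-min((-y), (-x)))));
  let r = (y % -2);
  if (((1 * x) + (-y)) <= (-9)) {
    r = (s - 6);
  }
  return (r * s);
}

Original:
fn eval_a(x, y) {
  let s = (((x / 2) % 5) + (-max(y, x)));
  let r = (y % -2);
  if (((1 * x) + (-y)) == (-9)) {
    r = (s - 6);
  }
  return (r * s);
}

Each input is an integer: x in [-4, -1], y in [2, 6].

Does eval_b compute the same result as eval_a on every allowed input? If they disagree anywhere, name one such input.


Run the pair on x=-4, y=6.
eval_a: s=-3, then r=0, then (((1 * x) + (-y)) == (-9)) is false, then returns 0
eval_b: q=-2, then s=-3, then r=0, then (((1 * x) + (-y)) <= (-9)) is true, then r=-9, then returns 27
0 vs 27 — the two versions disagree here.
verdict: not equivalent; witness: x=-4, y=6


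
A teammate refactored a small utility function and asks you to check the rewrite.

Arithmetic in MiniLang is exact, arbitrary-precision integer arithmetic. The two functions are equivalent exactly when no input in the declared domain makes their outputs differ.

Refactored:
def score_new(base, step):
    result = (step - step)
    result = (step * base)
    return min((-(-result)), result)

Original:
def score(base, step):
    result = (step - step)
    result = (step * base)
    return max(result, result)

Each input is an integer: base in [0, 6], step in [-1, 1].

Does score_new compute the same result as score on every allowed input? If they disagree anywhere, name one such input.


Equivalent. There is a behavioral-looking edit here, yet the outcome never shifts on this domain.
Sweeping the whole domain (21 inputs) finds no disagreement.
Spot check at base=3, step=-1 — score: result=0, then result=-3, then returns -3. score_new: result=0, then result=-3, then returns -3. Both give -3.
verdict: equivalent


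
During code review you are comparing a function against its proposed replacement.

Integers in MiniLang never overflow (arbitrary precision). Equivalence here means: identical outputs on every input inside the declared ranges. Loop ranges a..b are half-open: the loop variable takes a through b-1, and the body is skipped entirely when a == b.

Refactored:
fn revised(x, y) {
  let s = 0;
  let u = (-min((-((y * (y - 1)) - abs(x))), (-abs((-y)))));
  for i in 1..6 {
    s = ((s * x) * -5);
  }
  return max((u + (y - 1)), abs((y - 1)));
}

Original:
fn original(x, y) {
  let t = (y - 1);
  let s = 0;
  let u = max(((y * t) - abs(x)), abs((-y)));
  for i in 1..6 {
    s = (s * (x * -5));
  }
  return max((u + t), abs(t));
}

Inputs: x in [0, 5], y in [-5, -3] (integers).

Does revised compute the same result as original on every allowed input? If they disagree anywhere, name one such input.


Side by side, the visible changes include: arithmetic usage differs, and constant usage differs, and statement counts differ, and min/max/abs usage differs, and local variable names differ.
Tracing x=0, y=-4: original: t = -5; s = 0; u = 20; [i=1]; s = 0; [i=2]; s = 0; [i=3]; s = 0; [i=4]; s = 0; [i=5]; s = 0; return 15 | revised: s = 0; u = 20; [i=1]; s = 0; [i=2]; s = 0; [i=3]; s = 0; [i=4]; s = 0; [i=5]; s = 0; return 15 — matching result 15.
Across all 18 domain points the two functions coincide.
verdict: equivalent


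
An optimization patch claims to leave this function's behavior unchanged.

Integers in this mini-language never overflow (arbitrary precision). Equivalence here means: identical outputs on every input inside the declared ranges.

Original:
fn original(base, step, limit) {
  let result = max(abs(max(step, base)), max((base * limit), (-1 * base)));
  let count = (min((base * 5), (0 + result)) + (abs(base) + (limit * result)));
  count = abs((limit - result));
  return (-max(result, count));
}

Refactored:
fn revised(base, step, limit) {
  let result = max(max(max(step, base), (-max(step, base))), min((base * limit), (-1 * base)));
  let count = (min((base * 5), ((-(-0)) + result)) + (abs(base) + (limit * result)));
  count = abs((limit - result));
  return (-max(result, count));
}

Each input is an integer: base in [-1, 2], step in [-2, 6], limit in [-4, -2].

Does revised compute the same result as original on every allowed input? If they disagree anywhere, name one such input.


Not equivalent: base=-1, step=-2, limit=-4 separates them (-8 vs -5).
original: result becomes 4; next count becomes -20; next count becomes 8; next final value -8
revised: result becomes 1; next count becomes -8; next count becomes 5; next final value -5
verdict: not equivalent; witness: base=-1, step=-2, limit=-4


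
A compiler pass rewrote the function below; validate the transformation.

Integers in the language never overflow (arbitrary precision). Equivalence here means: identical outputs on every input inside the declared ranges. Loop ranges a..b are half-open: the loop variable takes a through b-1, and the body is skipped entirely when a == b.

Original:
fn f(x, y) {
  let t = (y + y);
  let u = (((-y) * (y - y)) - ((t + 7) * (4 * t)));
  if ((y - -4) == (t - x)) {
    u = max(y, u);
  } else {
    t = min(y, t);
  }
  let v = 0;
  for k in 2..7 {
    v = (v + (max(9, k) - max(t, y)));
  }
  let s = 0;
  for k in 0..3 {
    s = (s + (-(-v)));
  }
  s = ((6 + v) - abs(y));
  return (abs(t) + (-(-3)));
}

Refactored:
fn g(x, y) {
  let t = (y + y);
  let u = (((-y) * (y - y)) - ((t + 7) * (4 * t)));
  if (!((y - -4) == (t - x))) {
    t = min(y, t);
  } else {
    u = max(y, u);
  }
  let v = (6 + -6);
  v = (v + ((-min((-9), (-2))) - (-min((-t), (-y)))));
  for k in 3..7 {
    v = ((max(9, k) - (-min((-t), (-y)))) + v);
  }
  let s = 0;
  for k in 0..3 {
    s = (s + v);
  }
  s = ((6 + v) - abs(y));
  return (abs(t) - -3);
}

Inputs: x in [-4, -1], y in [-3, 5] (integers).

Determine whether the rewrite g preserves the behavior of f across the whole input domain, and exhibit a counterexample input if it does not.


This is a faithful refactor — min/max/abs usage differs, plus boolean connective usage differs, plus loop structure differs, plus constant usage differs, plus arithmetic usage differs, plus statement counts differ, but the computed results match everywhere.
Tracing x=-4, y=4: f: t := 8 | u := -480 | ((y - -4) == (t - x)): false | t := 4 | v := 0 | iter k=2: | v := 5 | iter k=3: | v := 10 | iter k=4: | v := 15 | iter k=5: | v := 20 | iter k=6: | v := 25 | s := 0 | iter k=0: | s := 25 | iter k=1: | s := 50 | iter k=2: | s := 75 | s := 27 | result 7 | g: t := 8 | u := -480 | (!((y - -4) == (t - x))): true | t := 4 | v := 0 | v := 5 | iter k=3: | v := 10 | iter k=4: | v := 15 | iter k=5: | v := 20 | iter k=6: | v := 25 | s := 0 | iter k=0: | s := 25 | iter k=1: | s := 50 | iter k=2: | s := 75 | s := 27 | result 7 — matching result 7.
Every one of the 36 inputs gives matching results.
verdict: equivalent


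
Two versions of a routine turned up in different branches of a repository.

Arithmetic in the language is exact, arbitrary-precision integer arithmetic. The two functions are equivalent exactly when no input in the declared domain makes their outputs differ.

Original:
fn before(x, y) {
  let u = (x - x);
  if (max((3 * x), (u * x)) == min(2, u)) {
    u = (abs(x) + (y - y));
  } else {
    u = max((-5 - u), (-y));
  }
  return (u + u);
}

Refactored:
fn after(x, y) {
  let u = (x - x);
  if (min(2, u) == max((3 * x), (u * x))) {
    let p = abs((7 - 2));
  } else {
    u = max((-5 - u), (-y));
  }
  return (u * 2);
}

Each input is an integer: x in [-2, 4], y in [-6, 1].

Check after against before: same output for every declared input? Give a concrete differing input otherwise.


The rewrite breaks on x=-2, y=-6, where the results are 4 and 0.
before: u := 0 | (max((3 * x), (u * x)) == min(2, u)): true | u := 2 | result 4
after: u := 0 | (min(2, u) == max((3 * x), (u * x))): true | p := 5 | result 0
verdict: not equivalent; witness: x=-2, y=-6


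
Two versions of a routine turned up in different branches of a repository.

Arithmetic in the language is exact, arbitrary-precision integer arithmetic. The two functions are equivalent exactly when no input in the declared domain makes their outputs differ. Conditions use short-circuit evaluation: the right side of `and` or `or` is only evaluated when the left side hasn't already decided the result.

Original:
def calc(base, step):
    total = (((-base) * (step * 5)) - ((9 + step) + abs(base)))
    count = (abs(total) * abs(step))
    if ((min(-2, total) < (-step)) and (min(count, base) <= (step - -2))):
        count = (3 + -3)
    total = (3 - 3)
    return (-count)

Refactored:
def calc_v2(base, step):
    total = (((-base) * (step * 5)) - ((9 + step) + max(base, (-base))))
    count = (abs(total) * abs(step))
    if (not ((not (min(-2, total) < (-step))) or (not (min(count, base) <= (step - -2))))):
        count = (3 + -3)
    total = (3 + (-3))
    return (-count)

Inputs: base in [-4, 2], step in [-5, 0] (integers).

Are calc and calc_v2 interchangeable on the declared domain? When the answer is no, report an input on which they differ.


The two versions differ — the changes include min/max/abs usage differs, boolean connective usage differs, arithmetic usage differs.
Spot check at base=-4, step=-3 — calc: total=-70, then count=210, then ((min(-2, total) < (-step)) and (min(count, base) <= (step - -2))) is true, then count=0, then total=0, then returns 0. calc_v2: total=-70, then count=210, then (not ((not (min(-2, total) < (-step))) or (not (min(count, base) <= (step - -2))))) is true, then count=0, then total=0, then returns 0. Both give 0.
An exhaustive pass over the 42 declared inputs shows identical outputs.
verdict: equivalent


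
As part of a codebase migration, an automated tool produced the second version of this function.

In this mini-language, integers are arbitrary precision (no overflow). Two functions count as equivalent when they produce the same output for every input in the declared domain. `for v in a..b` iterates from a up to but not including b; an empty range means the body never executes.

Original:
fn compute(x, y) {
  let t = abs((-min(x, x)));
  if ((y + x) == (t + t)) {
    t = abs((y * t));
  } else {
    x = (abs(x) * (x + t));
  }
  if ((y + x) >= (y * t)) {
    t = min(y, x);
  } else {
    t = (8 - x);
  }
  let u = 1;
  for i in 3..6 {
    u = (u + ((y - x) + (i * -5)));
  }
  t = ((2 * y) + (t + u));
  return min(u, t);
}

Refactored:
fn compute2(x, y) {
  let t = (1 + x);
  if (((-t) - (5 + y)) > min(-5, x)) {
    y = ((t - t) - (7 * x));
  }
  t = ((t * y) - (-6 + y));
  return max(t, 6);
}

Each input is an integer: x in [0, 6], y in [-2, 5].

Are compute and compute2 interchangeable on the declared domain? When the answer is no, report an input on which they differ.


The rewrite breaks on x=0, y=-2, where the results are -65 and 6.
compute: t becomes 0; next ((y + x) == (t + t)) evaluates to false; next x becomes 0; next ((y + x) >= (y * t)) evaluates to false; next t becomes 8; next u becomes 1; next at i=3:; next u becomes -16; next at i=4:; next u becomes -38; next at i=5:; next u becomes -65; next t becomes -61; next final value -65
compute2: t becomes 1; next (((-t) - (5 + y)) > min(-5, x)) evaluates to true; next y becomes 0; next t becomes 6; next final value 6
verdict: not equivalent; witness: x=0, y=-2


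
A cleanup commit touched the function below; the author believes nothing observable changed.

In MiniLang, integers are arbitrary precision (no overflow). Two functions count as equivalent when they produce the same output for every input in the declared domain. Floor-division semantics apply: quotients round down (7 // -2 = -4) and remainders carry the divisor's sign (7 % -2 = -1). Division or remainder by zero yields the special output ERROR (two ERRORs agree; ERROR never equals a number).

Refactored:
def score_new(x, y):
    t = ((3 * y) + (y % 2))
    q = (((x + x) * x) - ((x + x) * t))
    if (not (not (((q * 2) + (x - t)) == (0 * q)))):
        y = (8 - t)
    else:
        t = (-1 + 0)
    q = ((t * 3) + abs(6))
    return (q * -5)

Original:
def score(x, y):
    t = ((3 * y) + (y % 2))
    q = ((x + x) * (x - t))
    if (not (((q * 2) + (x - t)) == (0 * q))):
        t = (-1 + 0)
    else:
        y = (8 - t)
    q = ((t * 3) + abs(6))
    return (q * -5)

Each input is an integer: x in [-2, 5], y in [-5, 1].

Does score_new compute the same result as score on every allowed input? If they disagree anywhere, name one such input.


Although arithmetic usage differs; also boolean connective usage differs, 56/56 inputs agree.
verdict: equivalent


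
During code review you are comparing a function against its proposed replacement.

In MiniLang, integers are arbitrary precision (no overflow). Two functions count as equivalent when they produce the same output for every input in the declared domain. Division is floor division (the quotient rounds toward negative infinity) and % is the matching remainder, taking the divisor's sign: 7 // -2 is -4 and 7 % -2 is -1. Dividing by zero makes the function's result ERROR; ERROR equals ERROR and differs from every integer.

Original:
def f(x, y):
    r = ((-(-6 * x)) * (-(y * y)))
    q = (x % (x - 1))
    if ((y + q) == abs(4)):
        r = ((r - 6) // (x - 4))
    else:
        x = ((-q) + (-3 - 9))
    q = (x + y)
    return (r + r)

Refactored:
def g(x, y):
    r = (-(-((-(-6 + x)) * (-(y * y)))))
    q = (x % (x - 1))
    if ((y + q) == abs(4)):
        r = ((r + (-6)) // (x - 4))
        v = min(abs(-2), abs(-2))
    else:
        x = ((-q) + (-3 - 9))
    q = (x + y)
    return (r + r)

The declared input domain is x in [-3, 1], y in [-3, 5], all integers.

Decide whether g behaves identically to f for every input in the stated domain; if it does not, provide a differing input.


On input x=-3, y=-3, f returns 324 while g returns -162.
verdict: not equivalent; witness: x=-3, y=-3


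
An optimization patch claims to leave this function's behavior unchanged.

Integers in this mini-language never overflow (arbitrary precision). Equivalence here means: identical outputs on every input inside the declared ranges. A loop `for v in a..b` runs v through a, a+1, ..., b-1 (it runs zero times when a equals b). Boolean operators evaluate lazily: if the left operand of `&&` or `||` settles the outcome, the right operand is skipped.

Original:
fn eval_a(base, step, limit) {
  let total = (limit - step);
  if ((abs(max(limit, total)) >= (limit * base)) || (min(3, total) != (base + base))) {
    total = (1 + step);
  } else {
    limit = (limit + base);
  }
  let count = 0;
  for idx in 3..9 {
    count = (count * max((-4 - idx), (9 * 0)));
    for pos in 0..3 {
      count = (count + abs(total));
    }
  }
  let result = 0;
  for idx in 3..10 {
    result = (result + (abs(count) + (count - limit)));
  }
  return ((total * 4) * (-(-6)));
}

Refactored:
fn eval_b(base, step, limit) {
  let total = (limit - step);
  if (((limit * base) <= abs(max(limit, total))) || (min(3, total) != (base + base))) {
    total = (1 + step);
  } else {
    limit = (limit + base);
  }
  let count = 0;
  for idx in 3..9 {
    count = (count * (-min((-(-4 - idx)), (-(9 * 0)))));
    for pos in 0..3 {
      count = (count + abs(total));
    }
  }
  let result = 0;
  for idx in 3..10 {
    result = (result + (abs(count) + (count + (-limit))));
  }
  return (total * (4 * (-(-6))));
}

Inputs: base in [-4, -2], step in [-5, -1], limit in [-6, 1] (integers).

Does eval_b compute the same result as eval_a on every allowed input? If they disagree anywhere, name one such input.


Reading the diff, among the changes: min/max/abs usage differs, plus comparison usage differs, plus arithmetic usage differs.
Spot check at base=-4, step=-5, limit=-1 — eval_a: total = 4; ((abs(max(limit, total)) >= (limit * base)) || (min(3, total) != (base + base))) -> true; total = -4; count = 0; [idx=3]; count = 0; [pos=0]; count = 4; [pos=1]; count = 8; [pos=2]; count = 12; [idx=4]; count = 0; [pos=0]; count = 4; [pos=1]; count = 8; [pos=2]; count = 12; [idx=5]; count = 0; [pos=0]; count = 4; [pos=1]; count = 8; [pos=2]; count = 12; [idx=6]; count = 0; [pos=0]; count = 4; [pos=1]; count = 8; [pos=2]; count = 12; [idx=7]; count = 0; [pos=0]; count = 4; [pos=1]; count = 8; [pos=2]; count = 12; [idx=8]; count = 0; [pos=0]; count = 4; [pos=1]; count = 8; [pos=2]; count = 12; result = 0; [idx=3]; result = 25; [idx=4]; result = 50; [idx=5]; result = 75; [idx=6]; result = 100; [idx=7]; result = 125; [idx=8]; result = 150; [idx=9]; result = 175; return -96. eval_b: total = 4; (((limit * base) <= abs(max(limit, total))) || (min(3, total) != (base + base))) -> true; total = -4; count = 0; [idx=3]; count = 0; [pos=0]; count = 4; [pos=1]; count = 8; [pos=2]; count = 12; [idx=4]; count = 0; [pos=0]; count = 4; [pos=1]; count = 8; [pos=2]; count = 12; [idx=5]; count = 0; [pos=0]; count = 4; [pos=1]; count = 8; [pos=2]; count = 12; [idx=6]; count = 0; [pos=0]; count = 4; [pos=1]; count = 8; [pos=2]; count = 12; [idx=7]; count = 0; [pos=0]; count = 4; [pos=1]; count = 8; [pos=2]; count = 12; [idx=8]; count = 0; [pos=0]; count = 4; [pos=1]; count = 8; [pos=2]; count = 12; result = 0; [idx=3]; result = 25; [idx=4]; result = 50; [idx=5]; result = 75; [idx=6]; result = 100; [idx=7]; result = 125; [idx=8]; result = 150; [idx=9]; result = 175; return -96. Both give -96.
Across all 120 domain points the two functions coincide.
verdict: equivalent


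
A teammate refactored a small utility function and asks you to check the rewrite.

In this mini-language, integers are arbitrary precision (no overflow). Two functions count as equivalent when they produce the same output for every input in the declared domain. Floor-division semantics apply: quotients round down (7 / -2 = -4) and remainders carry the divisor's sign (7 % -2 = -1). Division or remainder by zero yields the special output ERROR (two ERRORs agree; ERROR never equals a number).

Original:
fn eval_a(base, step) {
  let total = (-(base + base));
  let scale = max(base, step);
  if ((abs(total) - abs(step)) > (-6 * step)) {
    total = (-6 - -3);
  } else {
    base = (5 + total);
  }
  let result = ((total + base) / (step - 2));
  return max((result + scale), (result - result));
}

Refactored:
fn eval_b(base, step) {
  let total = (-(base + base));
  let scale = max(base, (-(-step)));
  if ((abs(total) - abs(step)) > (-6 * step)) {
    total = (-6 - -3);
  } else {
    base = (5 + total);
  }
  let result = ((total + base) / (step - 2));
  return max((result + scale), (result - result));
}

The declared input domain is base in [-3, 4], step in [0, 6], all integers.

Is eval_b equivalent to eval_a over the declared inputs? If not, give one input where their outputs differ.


The two versions differ — the changes include same computation, different form.
Spot check at base=-3, step=2 — eval_a: total := 6 | scale := 2 | ((abs(total) - abs(step)) > (-6 * step)): true | total := -3 | divide-by-zero, output ERROR. eval_b: total := 6 | scale := 2 | ((abs(total) - abs(step)) > (-6 * step)): true | total := -3 | divide-by-zero, output ERROR. Both give ERROR.
Every one of the 56 inputs gives matching results.
verdict: equivalent


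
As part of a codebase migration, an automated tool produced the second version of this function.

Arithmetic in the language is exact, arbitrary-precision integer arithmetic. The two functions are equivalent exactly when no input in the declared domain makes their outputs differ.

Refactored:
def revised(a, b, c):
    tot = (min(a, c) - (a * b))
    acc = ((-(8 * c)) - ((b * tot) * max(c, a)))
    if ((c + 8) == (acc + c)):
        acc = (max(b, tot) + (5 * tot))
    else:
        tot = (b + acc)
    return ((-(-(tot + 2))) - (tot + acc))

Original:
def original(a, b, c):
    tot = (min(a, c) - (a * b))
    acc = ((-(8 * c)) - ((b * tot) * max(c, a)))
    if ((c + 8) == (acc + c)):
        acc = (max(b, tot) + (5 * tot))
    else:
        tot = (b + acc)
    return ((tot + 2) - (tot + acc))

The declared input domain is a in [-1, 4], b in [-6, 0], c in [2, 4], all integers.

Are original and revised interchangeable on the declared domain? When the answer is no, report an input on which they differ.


Behavior is preserved: although same computation, different form, the outputs never diverge.
Spot check at a=2, b=-6, c=3 — original: tot := 14 | acc := 228 | ((c + 8) == (acc + c)): false | tot := 222 | result -226. revised: tot := 14 | acc := 228 | ((c + 8) == (acc + c)): false | tot := 222 | result -226. Both give -226.
An exhaustive pass over the 126 declared inputs shows identical outputs.
verdict: equivalent


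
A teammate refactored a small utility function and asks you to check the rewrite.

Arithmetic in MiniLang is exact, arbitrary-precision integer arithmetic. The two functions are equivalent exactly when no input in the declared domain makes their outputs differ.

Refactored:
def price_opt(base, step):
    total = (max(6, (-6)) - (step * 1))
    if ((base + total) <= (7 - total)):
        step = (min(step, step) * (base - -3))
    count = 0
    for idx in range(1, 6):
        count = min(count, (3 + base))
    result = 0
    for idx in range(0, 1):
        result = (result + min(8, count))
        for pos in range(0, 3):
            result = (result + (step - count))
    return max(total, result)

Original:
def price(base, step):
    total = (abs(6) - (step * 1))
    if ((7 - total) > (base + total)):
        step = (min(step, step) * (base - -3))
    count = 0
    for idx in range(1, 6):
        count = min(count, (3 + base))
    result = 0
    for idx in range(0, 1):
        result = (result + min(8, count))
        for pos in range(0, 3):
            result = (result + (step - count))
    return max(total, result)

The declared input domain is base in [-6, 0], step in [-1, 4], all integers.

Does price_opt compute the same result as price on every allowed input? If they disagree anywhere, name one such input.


Consider the input base=-1, step=2.
price: total becomes 4; next ((7 - total) > (base + total)) evaluates to false; next count becomes 0; next at idx=1:; next count becomes 0; next at idx=2:; next count becomes 0; next at idx=3:; next count becomes 0; next at idx=4:; next count becomes 0; next at idx=5:; next count becomes 0; next result becomes 0; next at idx=0:; next result becomes 0; next at pos=0:; next result becomes 2; next at pos=1:; next result becomes 4; next at pos=2:; next result becomes 6; next final value 6
price_opt: total becomes 4; next ((base + total) <= (7 - total)) evaluates to true; next step becomes 4; next count becomes 0; next at idx=1:; next count becomes 0; next at idx=2:; next count becomes 0; next at idx=3:; next count becomes 0; next at idx=4:; next count becomes 0; next at idx=5:; next count becomes 0; next result becomes 0; next at idx=0:; next result becomes 0; next at pos=0:; next result becomes 4; next at pos=1:; next result becomes 8; next at pos=2:; next result becomes 12; next final value 12
6 != 12, so the rewrite changes behavior.
verdict: not equivalent; witness: base=-1, step=2


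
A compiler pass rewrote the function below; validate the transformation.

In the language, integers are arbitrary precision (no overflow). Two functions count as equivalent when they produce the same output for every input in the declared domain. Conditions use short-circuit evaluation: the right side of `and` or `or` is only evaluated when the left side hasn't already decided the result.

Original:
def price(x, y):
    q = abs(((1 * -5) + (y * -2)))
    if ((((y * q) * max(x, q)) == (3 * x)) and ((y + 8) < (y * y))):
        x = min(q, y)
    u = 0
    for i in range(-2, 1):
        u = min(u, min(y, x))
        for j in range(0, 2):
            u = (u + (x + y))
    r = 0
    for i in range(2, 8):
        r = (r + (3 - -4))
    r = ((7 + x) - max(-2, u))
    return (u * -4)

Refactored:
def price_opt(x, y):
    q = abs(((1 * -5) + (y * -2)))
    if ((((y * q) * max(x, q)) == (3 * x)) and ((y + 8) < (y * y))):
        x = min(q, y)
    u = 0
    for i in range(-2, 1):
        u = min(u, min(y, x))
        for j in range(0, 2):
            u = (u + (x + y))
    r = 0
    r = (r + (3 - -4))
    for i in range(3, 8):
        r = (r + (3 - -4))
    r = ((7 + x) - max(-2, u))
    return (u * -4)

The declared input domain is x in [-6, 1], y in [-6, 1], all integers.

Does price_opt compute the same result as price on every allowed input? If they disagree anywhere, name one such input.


The two are interchangeable: loop structure differs, plus constant usage differs, plus statement counts differ, plus arithmetic usage differs, and every declared input agrees.
Tracing x=0, y=-6: price: q=7, then ((((y * q) * max(x, q)) == (3 * x)) and ((y + 8) < (y * y))) is false, then u=0, then (i=-2), then u=-6, then (j=0), then u=-12, then (j=1), then u=-18, then (i=-1), then u=-18, then (j=0), then u=-24, then (j=1), then u=-30, then (i=0), then u=-30, then (j=0), then u=-36, then (j=1), then u=-42, then r=0, then (i=2), then r=7, then (i=3), then r=14, then (i=4), then r=21, then (i=5), then r=28, then (i=6), then r=35, then (i=7), then r=42, then r=9, then returns 168 | price_opt: q=7, then ((((y * q) * max(x, q)) == (3 * x)) and ((y + 8) < (y * y))) is false, then u=0, then (i=-2), then u=-6, then (j=0), then u=-12, then (j=1), then u=-18, then (i=-1), then u=-18, then (j=0), then u=-24, then (j=1), then u=-30, then (i=0), then u=-30, then (j=0), then u=-36, then (j=1), then u=-42, then r=0, then r=7, then (i=3), then r=14, then (i=4), then r=21, then (i=5), then r=28, then (i=6), then r=35, then (i=7), then r=42, then r=9, then returns 168 — matching result 168.
Sweeping the whole domain (64 inputs) finds no disagreement.
verdict: equivalent


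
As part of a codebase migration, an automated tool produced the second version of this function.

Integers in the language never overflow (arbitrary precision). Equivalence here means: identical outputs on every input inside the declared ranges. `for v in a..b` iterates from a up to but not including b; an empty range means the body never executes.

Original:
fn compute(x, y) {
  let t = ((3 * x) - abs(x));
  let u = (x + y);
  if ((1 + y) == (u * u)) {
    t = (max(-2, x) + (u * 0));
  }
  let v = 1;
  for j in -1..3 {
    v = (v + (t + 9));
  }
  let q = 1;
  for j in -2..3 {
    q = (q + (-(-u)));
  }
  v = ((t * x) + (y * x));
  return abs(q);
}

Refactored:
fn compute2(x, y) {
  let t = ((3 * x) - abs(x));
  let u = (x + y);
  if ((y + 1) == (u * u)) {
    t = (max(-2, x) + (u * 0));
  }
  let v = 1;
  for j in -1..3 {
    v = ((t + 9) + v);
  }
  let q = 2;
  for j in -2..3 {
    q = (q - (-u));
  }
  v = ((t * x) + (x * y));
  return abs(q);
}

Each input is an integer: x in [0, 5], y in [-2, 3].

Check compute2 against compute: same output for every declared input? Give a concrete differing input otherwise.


Take x=0, y=-2.
compute: t := 0 | u := -2 | ((1 + y) == (u * u)): false | v := 1 | iter j=-1: | v := 10 | iter j=0: | v := 19 | iter j=1: | v := 28 | iter j=2: | v := 37 | q := 1 | iter j=-2: | q := -1 | iter j=-1: | q := -3 | iter j=0: | q := -5 | iter j=1: | q := -7 | iter j=2: | q := -9 | v := 0 | result 9
compute2: t := 0 | u := -2 | ((y + 1) == (u * u)): false | v := 1 | iter j=-1: | v := 10 | iter j=0: | v := 19 | iter j=1: | v := 28 | iter j=2: | v := 37 | q := 2 | iter j=-2: | q := 0 | iter j=-1: | q := -2 | iter j=0: | q := -4 | iter j=1: | q := -6 | iter j=2: | q := -8 | v := 0 | result 8
9 vs 8 — the two versions disagree here.
verdict: not equivalent; witness: x=0, y=-2


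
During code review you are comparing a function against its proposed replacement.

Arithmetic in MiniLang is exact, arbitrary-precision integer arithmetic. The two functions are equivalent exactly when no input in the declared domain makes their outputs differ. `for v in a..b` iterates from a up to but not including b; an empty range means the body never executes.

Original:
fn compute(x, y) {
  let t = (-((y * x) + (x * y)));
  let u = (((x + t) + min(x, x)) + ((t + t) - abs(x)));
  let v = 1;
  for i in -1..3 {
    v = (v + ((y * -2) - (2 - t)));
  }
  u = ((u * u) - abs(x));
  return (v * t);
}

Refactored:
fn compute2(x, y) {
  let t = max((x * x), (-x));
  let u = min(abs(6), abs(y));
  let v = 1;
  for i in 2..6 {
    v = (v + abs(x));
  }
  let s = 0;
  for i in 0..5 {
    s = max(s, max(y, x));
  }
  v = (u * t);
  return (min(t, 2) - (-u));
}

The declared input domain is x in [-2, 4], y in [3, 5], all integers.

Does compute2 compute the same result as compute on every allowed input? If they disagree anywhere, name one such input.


Input x=-2, y=3: 204 from compute versus 5 from compute2.
verdict: not equivalent; witness: x=-2, y=3


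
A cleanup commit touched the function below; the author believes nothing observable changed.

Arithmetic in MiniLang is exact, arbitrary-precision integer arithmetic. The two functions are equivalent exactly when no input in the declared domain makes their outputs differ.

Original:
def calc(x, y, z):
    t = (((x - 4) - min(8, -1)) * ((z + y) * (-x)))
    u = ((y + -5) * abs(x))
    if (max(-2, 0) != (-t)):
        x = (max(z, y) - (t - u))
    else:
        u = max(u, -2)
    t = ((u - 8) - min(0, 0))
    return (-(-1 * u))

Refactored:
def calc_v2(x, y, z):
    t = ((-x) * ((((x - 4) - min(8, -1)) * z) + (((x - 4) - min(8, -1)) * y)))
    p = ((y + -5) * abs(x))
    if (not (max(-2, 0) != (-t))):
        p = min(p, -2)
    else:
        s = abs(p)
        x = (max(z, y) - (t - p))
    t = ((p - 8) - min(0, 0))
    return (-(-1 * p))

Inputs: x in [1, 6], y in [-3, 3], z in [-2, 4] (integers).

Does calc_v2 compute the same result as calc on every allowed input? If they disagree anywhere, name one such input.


Run the pair on x=1, y=-3, z=3.
calc: t := 0 | u := -8 | (max(-2, 0) != (-t)): false | u := -2 | t := -10 | result -2
calc_v2: t := 0 | p := -8 | (not (max(-2, 0) != (-t))): true | p := -8 | t := -16 | result -8
-2 != -8, so the rewrite changes behavior.
verdict: not equivalent; witness: x=1, y=-3, z=3


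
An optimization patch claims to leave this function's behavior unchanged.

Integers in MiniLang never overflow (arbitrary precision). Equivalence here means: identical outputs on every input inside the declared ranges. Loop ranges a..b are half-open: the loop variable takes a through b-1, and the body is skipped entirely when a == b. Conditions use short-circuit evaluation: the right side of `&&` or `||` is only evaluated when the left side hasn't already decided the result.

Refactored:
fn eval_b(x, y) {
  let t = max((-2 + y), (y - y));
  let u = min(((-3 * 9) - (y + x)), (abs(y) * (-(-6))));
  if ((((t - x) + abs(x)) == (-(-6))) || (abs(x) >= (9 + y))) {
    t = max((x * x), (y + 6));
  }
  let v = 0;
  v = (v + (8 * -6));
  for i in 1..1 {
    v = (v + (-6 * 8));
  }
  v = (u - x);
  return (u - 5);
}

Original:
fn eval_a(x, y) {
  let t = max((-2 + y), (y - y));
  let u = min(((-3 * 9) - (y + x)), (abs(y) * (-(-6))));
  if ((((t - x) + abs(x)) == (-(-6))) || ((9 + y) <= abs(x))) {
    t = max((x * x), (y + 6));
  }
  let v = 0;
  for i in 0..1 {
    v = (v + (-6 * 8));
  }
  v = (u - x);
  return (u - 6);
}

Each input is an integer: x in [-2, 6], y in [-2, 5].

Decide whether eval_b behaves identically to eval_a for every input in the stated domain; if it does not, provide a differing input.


Consider the input x=-2, y=-2.
eval_a: t := 0 | u := -23 | ((((t - x) + abs(x)) == (-(-6))) || ((9 + y) <= abs(x))): false | v := 0 | iter i=0: | v := -48 | v := -21 | result -29
eval_b: t := 0 | u := -23 | ((((t - x) + abs(x)) == (-(-6))) || (abs(x) >= (9 + y))): false | v := 0 | v := -48 | loop over i: empty range | v := -21 | result -28
-29 vs -28 — the two versions disagree here.
verdict: not equivalent; witness: x=-2, y=-2


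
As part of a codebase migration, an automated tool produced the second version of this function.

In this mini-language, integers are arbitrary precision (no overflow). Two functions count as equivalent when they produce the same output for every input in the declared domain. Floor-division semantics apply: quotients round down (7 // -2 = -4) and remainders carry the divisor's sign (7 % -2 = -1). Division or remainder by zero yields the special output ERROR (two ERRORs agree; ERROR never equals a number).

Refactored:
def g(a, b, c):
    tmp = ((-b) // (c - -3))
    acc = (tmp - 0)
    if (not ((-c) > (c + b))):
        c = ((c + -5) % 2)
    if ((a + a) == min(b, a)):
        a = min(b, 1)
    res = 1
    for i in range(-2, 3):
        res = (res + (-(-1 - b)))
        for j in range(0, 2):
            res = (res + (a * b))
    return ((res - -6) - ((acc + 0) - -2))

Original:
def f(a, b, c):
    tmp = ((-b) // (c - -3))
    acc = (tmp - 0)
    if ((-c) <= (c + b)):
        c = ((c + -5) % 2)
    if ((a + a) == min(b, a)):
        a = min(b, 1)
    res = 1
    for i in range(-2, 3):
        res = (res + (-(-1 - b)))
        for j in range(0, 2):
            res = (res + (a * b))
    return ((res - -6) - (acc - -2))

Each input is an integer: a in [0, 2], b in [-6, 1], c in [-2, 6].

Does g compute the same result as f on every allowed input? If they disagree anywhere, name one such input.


Behavior is preserved: although constant usage differs, and boolean connective usage differs, and arithmetic usage differs, and comparison usage differs, the outputs never diverge.
As a probe, take a=1, b=-1, c=0: f runs tmp becomes 0; next acc becomes 0; next ((-c) <= (c + b)) evaluates to false; next ((a + a) == min(b, a)) evaluates to false; next res becomes 1; next at i=-2:; next res becomes 1; next at j=0:; next res becomes 0; next at j=1:; next res becomes -1; next at i=-1:; next res becomes -1; next at j=0:; next res becomes -2; next at j=1:; next res becomes -3; next at i=0:; next res becomes -3; next at j=0:; next res becomes -4; next at j=1:; next res becomes -5; next at i=1:; next res becomes -5; next at j=0:; next res becomes -6; next at j=1:; next res becomes -7; next at i=2:; next res becomes -7; next at j=0:; next res becomes -8; next at j=1:; next res becomes -9; next final value -5; g runs tmp becomes 0; next acc becomes 0; next (not ((-c) > (c + b))) evaluates to false; next ((a + a) == min(b, a)) evaluates to false; next res becomes 1; next at i=-2:; next res becomes 1; next at j=0:; next res becomes 0; next at j=1:; next res becomes -1; next at i=-1:; next res becomes -1; next at j=0:; next res becomes -2; next at j=1:; next res becomes -3; next at i=0:; next res becomes -3; next at j=0:; next res becomes -4; next at j=1:; next res becomes -5; next at i=1:; next res becomes -5; next at j=0:; next res becomes -6; next at j=1:; next res becomes -7; next at i=2:; next res becomes -7; next at j=0:; next res becomes -8; next at j=1:; next res becomes -9; next final value -5; both end at -5.
Across all 216 domain points the two functions coincide.
verdict: equivalent
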